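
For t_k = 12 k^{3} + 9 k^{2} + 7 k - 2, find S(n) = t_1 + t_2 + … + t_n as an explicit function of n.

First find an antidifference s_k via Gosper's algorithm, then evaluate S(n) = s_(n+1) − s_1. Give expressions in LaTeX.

Ratio r(k) = (12*k**3 + 45*k**2 + 61*k + 26)/(12*k**3 + 9*k**2 + 7*k - 2).
Take A(k)=1, B(k)=1, C(k)=k**3 + 3*k**2/4 + 7*k/12 - 1/6.
Need (1)·f(k+1) − (1)·f(k) = k**3 + 3*k**2/4 + 7*k/12 - 1/6.
Bound: deg f ≤ 4.
Match coefficients ⇒ f(k) = k*(3*k**3 - 3*k**2 + 2*k - 4)/12.
Get s_k = R·t_k = k*(3*k**3 - 3*k**2 + 2*k - 4) with R(k) = B(k−1)f(k)/C(k) = k*(3*k**3 - 3*k**2 + 2*k - 4)/(12*k**3 + 9*k**2 + 7*k - 2).
Δs = 12*k**3 + 9*k**2 + 7*k - 2, as required.
s_(n+1) = 3*n**4 + 9*n**3 + 11*n**2 + 3*n - 2 and s_(1) = -2, so S(n) = n*(3*n**3 + 9*n**2 + 11*n + 3).

S(n) = n \left(3 n^{3} + 9 n^{2} + 11 n + 3\right)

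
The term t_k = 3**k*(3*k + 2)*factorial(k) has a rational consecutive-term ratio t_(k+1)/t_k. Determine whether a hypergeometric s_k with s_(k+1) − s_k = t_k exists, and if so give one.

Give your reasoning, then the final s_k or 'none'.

r(k) = 3*(k + 1)*(3*k + 5)/(3*k + 2) after simplifying.
Normal form (A,B,C) = (3*k + 3, 1, k + 2/3).
Set up (3*k + 3)·f(k+1) − (1)·f(k) − (k + 2/3) = 0.
Bound: deg f ≤ 0.
Coefficient equations give f(k) = 1/3.
R(k) = B(k−1)·f(k)/C(k) = 1/(3*k + 2); s_k = R·t_k = 3**k*factorial(k).
Check: Δs_k = 3**k*(3*k + 2)*factorial(k). ✓

s_k = 3**k*factorial(k)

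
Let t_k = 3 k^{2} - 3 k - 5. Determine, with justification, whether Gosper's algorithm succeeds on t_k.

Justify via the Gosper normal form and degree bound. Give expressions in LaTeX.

Yes. s_k = k \left(k^{2} - 3 k - 3\right).

t_(k+1)/t_k = (3*k**2 + 3*k - 5)/(3*k**2 - 3*k - 5).
A = 1, B = 1, C = k**2 - k - 5/3.
Need (1)·f(k+1) − (1)·f(k) = k**2 - k - 5/3.
From deg A=0, deg B=0, deg C=2: d=3.
Match coefficients ⇒ f(k) = k*(k**2 - 3*k - 3)/3.
Certificate R = B(k−1)f/C = k*(k**2 - 3*k - 3)/(3*k**2 - 3*k - 5) gives s_k = k*(k**2 - 3*k - 3).
Check: Δs_k = 3*k**2 - 3*k - 5. ✓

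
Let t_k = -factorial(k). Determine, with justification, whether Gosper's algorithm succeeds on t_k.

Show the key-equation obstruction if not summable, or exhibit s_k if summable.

No. Not Gosper-summable.

r(k) = k + 1 after simplifying.
So A=k + 1 and B=1, with C=1.
Key eq: (k + 1)·f(k+1) = (1)·f(k) + (1).
Degrees (1,0,0) ⇒ d ≤ -1.
Bound -1 < 0, so the key equation has no polynomial solution.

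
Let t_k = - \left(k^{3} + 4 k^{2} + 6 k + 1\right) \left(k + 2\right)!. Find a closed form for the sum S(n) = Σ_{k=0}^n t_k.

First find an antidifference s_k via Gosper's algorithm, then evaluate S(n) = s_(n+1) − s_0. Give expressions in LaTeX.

S(n) = - n^{2} \left(n + 3\right)! - 2 n \left(n + 3\right)! - 2

Step 1: r(k) = (k**4 + 10*k**3 + 38*k**2 + 63*k + 36)/(k**3 + 4*k**2 + 6*k + 1).
Factor: A=k + 3; B=1; C=k**3 + 4*k**2 + 6*k + 1.
Solve (k + 3)·f(k+1) − (1)·f(k) = k**3 + 4*k**2 + 6*k + 1.
d = 2 from the (1,0,3) case.
Match coefficients ⇒ f(k) = (k - 1)*(k + 1).
So s_k = (B(k−1)f/C)·t_k = ((k - 1)*(k + 1)/(k**3 + 4*k**2 + 6*k + 1))·t_k = -(k - 1)*(k + 1)*factorial(k + 2).
s_(k+1) − s_k = -(k**3 + 4*k**2 + 6*k + 1)*factorial(k + 2) = t_k.
Telescope: S(n) = s_(n+1) − s_(0) = -n*(n + 2)*factorial(n + 3) − (2) = -n**2*factorial(n + 3) - 2*n*factorial(n + 3) - 2.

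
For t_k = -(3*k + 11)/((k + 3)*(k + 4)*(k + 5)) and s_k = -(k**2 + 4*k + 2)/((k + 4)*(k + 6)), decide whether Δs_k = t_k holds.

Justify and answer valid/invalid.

Invalid: residual 3*(-k**3 - 6*k**2 + 7*k + 56)/(k**5 + 25*k**4 + 245*k**3 + 1175*k**2 + 2754*k + 2520) ≠ 0.

s_(k+1) = (-4*k - (k + 1)**2 - 6)/((k + 5)*(k + 7))
s_(k+1) − s_k = 2*(-3*k**2 - 25*k - 49)/(k**4 + 22*k**3 + 179*k**2 + 638*k + 840)
(s_(k+1) − s_k) − t_k = 3*(-k**3 - 6*k**2 + 7*k + 56)/(k**5 + 25*k**4 + 245*k**3 + 1175*k**2 + 2754*k + 2520)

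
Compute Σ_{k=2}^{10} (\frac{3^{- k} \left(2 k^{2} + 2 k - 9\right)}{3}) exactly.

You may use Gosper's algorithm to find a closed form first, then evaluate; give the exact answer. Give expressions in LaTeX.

t_(k+1)/t_k = (2*k**2 + 6*k - 5)/(3*(2*k**2 + 2*k - 9)).
Normal form (A,B,C) = (1/3, 1, k**2 + k - 9/2).
Need (1/3)·f(k+1) − (1)·f(k) = k**2 + k - 9/2.
Bound: deg f ≤ 2.
A polynomial solution: f(k) = -3*(k - 1)*(k + 3)/2.
Get s_k = R·t_k = (-k**2 - 2*k + 3)/3**k with R(k) = B(k−1)f(k)/C(k) = -3*(k - 1)*(k + 3)/(2*k**2 + 2*k - 9).
Check: Δs_k = (2*k**2 + 2*k - 9)/(3*3**k). ✓
Sum = s_(11) − s_(2); s_(11) = -140/177147, s_(2) = -5/9 ⇒ 98275/177147.

Σ = 98275/177147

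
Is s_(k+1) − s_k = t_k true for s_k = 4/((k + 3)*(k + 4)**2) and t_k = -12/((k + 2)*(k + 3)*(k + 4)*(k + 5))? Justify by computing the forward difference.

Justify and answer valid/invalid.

s_(k+1) = 4/((k + 4)*(k + 5)**2)
s_(k+1) − s_k = 4*(-3*k - 13)/(k**5 + 21*k**4 + 175*k**3 + 723*k**2 + 1480*k + 1200)
(s_(k+1) − s_k) − t_k = 8*(4*k + 17)/(k**6 + 23*k**5 + 217*k**4 + 1073*k**3 + 2926*k**2 + 4160*k + 2400)

Invalid: residual 8*(4*k + 17)/(k**6 + 23*k**5 + 217*k**4 + 1073*k**3 + 2926*k**2 + 4160*k + 2400) ≠ 0.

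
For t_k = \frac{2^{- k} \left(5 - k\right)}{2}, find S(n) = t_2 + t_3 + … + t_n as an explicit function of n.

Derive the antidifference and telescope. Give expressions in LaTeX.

r(k) = (k - 4)/(2*(k - 5)) after simplifying.
Factor: A=1/2; B=1; C=k - 5.
f must satisfy (1/2)·f(k+1) − (1)·f(k) = k - 5.
Bound: deg f ≤ 1.
Solve for f: f(k) = -2*(k - 4) (degree 1 ≤ 1).
Then R = B(k−1)f/C = -2*(k - 4)/(k - 5), so s_k = R(k)·t_k = (k - 4)/2**k.
Check: Δs_k = (5 - k)/(2*2**k). ✓
Evaluate: s_(n+1) = 2**(-n - 1)*(n - 3); subtract s_(2) = -1/2 ⇒ S(n) = 2**(-n - 1)*(2**n + n - 3).

S(n) = 2^{- n - 1} \left(2^{n} + n - 3\right)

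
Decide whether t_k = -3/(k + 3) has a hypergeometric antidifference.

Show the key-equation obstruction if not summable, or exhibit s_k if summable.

No; the coefficient equations for f are inconsistent.

Ratio r(k) = (k + 3)/(k + 4).
Normal form (A,B,C) = (k + 3, k + 4, 1).
f must satisfy (k + 3)·f(k+1) − (k + 3)·f(k) = 1.
From deg A=1, deg B=1, deg C=0: d=0.
f = c0 ⇒ A·f(k+1) − B(k−1)·f(k) − C = -1. The system {-1 = 0} is inconsistent; no antidifference.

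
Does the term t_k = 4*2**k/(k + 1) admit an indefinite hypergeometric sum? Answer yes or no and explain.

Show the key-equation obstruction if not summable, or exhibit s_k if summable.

Compute t_(k+1)/t_k: get 2*(k + 1)/(k + 2).
Normal form (A,B,C) = (2*k + 2, k + 2, 1).
Key eq: (2*k + 2)·f(k+1) = (k + 1)·f(k) + (1).
Bound: deg f ≤ -1.
d = -1 < 0 ⇒ no nonzero polynomial f; not summable.

No — key equation has no polynomial f.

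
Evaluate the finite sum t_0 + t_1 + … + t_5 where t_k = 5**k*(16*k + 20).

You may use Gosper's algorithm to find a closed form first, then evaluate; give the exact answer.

Ratio r(k) = 5*(4*k + 9)/(4*k + 5).
Factor: A=5; B=1; C=k + 5/4.
Key eq: (5)·f(k+1) = (1)·f(k) + (k + 5/4).
deg f ≤ 1 (via 0,0,1).
Solve for f: f(k) = k/4 (degree 1 ≤ 1).
So s_k = (B(k−1)f/C)·t_k = (k/(4*k + 5))·t_k = 4*5**k*k.
s_(k+1) − s_k = 5**k*(16*k + 20) = t_k.
Telescoping: Σ = s_(6) − s_(0) = 375000 − (0) = 375000.

Σ = 375000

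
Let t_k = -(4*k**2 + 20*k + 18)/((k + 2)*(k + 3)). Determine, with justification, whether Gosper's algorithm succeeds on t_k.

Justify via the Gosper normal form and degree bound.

Yes. s_k = -k*(4*k + 5)/(k + 2).

Ratio r(k) = (k + 2)*(10*k + 2*(k + 1)**2 + 19)/((k + 4)*(2*k**2 + 10*k + 9)).
Take A(k)=k + 2, B(k)=k + 4, C(k)=k**2 + 5*k + 9/2.
f must satisfy (k + 2)·f(k+1) − (k + 3)·f(k) = k**2 + 5*k + 9/2.
Bound: deg f ≤ 2.
A polynomial solution: f(k) = k*(4*k + 5)/4.
Certificate R = B(k−1)f/C = k*(k + 3)*(4*k + 5)/(2*(2*k**2 + 10*k + 9)) gives s_k = -k*(4*k + 5)/(k + 2).
Δs = 2*(-2*k**2 - 10*k - 9)/(k**2 + 5*k + 6), as required.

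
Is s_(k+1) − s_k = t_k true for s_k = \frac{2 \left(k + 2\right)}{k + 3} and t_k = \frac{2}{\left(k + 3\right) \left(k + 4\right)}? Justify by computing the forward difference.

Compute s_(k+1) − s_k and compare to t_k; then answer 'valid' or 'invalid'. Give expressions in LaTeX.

s_(k+1) = 2*(k + 3)/(k + 4)
s_(k+1) − s_k = 2/(k**2 + 7*k + 12)
(s_(k+1) − s_k) − t_k = 0

valid; difference matches t_k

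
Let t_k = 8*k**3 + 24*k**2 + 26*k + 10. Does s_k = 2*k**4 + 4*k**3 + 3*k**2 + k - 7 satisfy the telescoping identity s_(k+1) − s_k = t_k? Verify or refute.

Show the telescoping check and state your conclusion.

s_(k+1) = 2*k**4 + 12*k**3 + 27*k**2 + 27*k + 3
s_(k+1) − s_k = 8*k**3 + 24*k**2 + 26*k + 10
(s_(k+1) − s_k) − t_k = 0

valid; difference matches t_k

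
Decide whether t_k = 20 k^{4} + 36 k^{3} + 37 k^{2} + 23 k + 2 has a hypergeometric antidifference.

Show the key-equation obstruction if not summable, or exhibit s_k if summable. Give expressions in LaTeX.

Compute t_(k+1)/t_k: get (20*k**4 + 116*k**3 + 265*k**2 + 285*k + 118)/(20*k**4 + 36*k**3 + 37*k**2 + 23*k + 2).
Take A(k)=1, B(k)=1, C(k)=k**4 + 9*k**3/5 + 37*k**2/20 + 23*k/20 + 1/10.
Key eq: (1)·f(k+1) = (1)·f(k) + (k**4 + 9*k**3/5 + 37*k**2/20 + 23*k/20 + 1/10).
Bound: deg f ≤ 5.
Solving with deg f ≤ 5: f(k) = k*(k + 1)*(4*k**3 - 5*k**2 + 6*k - 4)/20.
Certificate R = B(k−1)f/C = k*(4*k**3 - 5*k**2 + 6*k - 4)/(20*k**3 + 16*k**2 + 21*k + 2) gives s_k = k*(4*k**4 - k**3 + k**2 + 2*k - 4).
Δs = 20*k**4 + 36*k**3 + 37*k**2 + 23*k + 2, as required.

Yes. s_k = k \left(4 k^{4} - k^{3} + k^{2} + 2 k - 4\right).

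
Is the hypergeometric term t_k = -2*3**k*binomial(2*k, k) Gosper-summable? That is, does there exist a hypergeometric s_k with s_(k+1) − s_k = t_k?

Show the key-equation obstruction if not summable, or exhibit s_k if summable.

No; the degree bound rules out any f.

Compute t_(k+1)/t_k: get 6*(2*k + 1)/(k + 1).
Normal form (A,B,C) = (12*k + 6, k + 1, 1).
Set up (12*k + 6)·f(k+1) − (k)·f(k) − (1) = 0.
deg f ≤ -1 (via 1,1,0).
Bound -1 < 0, so the key equation has no polynomial solution.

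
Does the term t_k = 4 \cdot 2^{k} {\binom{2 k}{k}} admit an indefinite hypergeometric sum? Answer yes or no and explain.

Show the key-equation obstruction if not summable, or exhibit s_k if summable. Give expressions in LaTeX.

Ratio r(k) = 4*(2*k + 1)/(k + 1).
Take A(k)=8*k + 4, B(k)=k + 1, C(k)=1.
Solve (8*k + 4)·f(k+1) − (k)·f(k) = 1.
deg f ≤ -1 (via 1,1,0).
deg f ≤ -1 is impossible — no certificate.

No. Not Gosper-summable.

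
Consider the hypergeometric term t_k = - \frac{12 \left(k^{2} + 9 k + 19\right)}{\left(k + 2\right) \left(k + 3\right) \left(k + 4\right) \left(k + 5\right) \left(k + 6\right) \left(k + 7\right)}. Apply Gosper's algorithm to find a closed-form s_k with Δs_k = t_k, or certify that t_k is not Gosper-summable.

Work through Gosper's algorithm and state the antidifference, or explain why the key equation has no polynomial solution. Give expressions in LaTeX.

s_k = \frac{k \left(- k^{2} - 12 k - 44\right)}{12 \left(k^{3} + 12 k^{2} + 44 k + 48\right)}

Compute t_(k+1)/t_k: get (k + 2)*(9*k + (k + 1)**2 + 28)/((k + 8)*(k**2 + 9*k + 19)).
Factor: A=k + 2; B=k + 8; C=k**2 + 9*k + 19.
Solve (k + 2)·f(k+1) − (k + 7)·f(k) = k**2 + 9*k + 19.
From deg A=1, deg B=1, deg C=2: d=5.
Solve for f: f(k) = k*(k + 3)*(k + 5)*(k**2 + 12*k + 44)/144 (degree 5 ≤ 5).
Certificate R = B(k−1)f/C = k*(k + 3)*(k + 5)*(k + 7)*(k**2 + 12*k + 44)/(144*(k**2 + 9*k + 19)) gives s_k = k*(-k**2 - 12*k - 44)/(12*(k**3 + 12*k**2 + 44*k + 48)).
Δs = 12*(-k**2 - 9*k - 19)/(k**6 + 27*k**5 + 295*k**4 + 1665*k**3 + 5104*k**2 + 8028*k + 5040), as required.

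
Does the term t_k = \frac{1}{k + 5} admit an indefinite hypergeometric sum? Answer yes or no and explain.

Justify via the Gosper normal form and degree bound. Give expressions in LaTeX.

Ratio r(k) = (k + 5)/(k + 6).
Normal form (A,B,C) = (k + 5, k + 6, 1).
Set up (k + 5)·f(k+1) − (k + 5)·f(k) − (1) = 0.
Bound: deg f ≤ 0.
f = c0 ⇒ A·f(k+1) − B(k−1)·f(k) − C = -1. The system {-1 = 0} is inconsistent; no antidifference.

No. Not Gosper-summable.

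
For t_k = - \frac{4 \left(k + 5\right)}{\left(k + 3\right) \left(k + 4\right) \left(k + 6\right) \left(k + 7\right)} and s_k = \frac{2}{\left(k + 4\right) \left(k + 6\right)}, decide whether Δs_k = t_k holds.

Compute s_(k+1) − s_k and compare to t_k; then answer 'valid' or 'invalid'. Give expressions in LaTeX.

s_(k+1) = 2/((k + 5)*(k + 7))
s_(k+1) − s_k = 2*(-2*k - 11)/(k**4 + 22*k**3 + 179*k**2 + 638*k + 840)
(s_(k+1) − s_k) − t_k = 2*(3*k + 17)/(k**5 + 25*k**4 + 245*k**3 + 1175*k**2 + 2754*k + 2520)

Invalid: residual \frac{2 \left(3 k + 17\right)}{k^{5} + 25 k^{4} + 245 k^{3} + 1175 k^{2} + 2754 k + 2520} ≠ 0.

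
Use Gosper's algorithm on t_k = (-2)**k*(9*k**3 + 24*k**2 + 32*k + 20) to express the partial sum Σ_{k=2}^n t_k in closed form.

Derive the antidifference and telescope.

S(n) = 6*(-2)**n*n**3 + 22*(-2)**n*n**2 + 30*(-2)**n*n + 18*(-2)**n + 152

Compute t_(k+1)/t_k: get 2*(-9*k**3 - 51*k**2 - 107*k - 85)/(9*k**3 + 24*k**2 + 32*k + 20).
Normal form (A,B,C) = (-2, 1, k**3 + 8*k**2/3 + 32*k/9 + 20/9).
Set up (-2)·f(k+1) − (1)·f(k) − (k**3 + 8*k**2/3 + 32*k/9 + 20/9) = 0.
From deg A=0, deg B=0, deg C=3: d=3.
A polynomial solution: f(k) = -(3*k**3 + 2*k**2 + 2*k + 2)/9.
R(k) = B(k−1)·f(k)/C(k) = -(3*k**3 + 2*k**2 + 2*k + 2)/(9*k**3 + 24*k**2 + 32*k + 20); s_k = R·t_k = (-2)**k*(-3*k**3 - 2*k**2 - 2*k - 2).
Verify: (-2)**k*(9*k**3 + 24*k**2 + 32*k + 20) matches t_k.
Σ_(k=2)^n t_k = s_(n+1) − s_(2) = (2*(-2)**n*(3*n**3 + 11*n**2 + 15*n + 9)) − (-152), i.e. 6*(-2)**n*n**3 + 22*(-2)**n*n**2 + 30*(-2)**n*n + 18*(-2)**n + 152.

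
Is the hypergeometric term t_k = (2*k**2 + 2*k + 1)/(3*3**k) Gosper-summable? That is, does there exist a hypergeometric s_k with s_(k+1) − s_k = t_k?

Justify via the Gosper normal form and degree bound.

Yes. s_k = (-k**2 - 2*k - 2)/3**k.

t_(k+1)/t_k = (2*k**2 + 6*k + 5)/(3*(2*k**2 + 2*k + 1)).
Gosper form: A/B · C(k+1)/C(k) with A=1/3, B=1, C=k**2 + k + 1/2.
f must satisfy (1/3)·f(k+1) − (1)·f(k) = k**2 + k + 1/2.
deg f ≤ 2 (via 0,0,2).
A polynomial solution: f(k) = -3*(k**2 + 2*k + 2)/2.
Certificate R = B(k−1)f/C = -3*(k**2 + 2*k + 2)/(2*k**2 + 2*k + 1) gives s_k = (-k**2 - 2*k - 2)/3**k.
Check: Δs_k = (2*k**2 + 2*k + 1)/(3*3**k). ✓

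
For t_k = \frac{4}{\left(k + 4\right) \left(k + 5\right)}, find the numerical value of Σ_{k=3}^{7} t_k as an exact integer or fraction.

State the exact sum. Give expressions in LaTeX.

r(k) = (k + 4)/(k + 6) after simplifying.
Factor: A=k + 4; B=k + 6; C=1.
Need (k + 4)·f(k+1) − (k + 5)·f(k) = 1.
d = 1 from the (1,1,0) case.
A polynomial solution: f(k) = k/4.
Then R = B(k−1)f/C = k*(k + 5)/4, so s_k = R(k)·t_k = k/(k + 4).
Check: Δs_k = 4/(k**2 + 9*k + 20). ✓
Evaluate s at k=8 and k=3: 2/3 and 3/7; difference 5/21.

Σ = 5/21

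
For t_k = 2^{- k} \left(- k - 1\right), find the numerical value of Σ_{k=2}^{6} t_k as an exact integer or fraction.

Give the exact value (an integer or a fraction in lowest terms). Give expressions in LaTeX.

t_(k+1)/t_k = (k + 2)/(2*(k + 1)).
So A=1/2 and B=1, with C=k + 1.
Need (1/2)·f(k+1) − (1)·f(k) = k + 1.
Degrees (0,0,1) ⇒ d ≤ 1.
Solve for f: f(k) = -2*(k + 2) (degree 1 ≤ 1).
R(k) = B(k−1)·f(k)/C(k) = -2*(k + 2)/(k + 1); s_k = R·t_k = 2**(1 - k)*(k + 2).
Verify: (-k - 1)/2**k matches t_k.
Σ_(k=2)^(6) t_k = s_(7) − s_(2) = 9/64 − (2) = -119/64.

Σ = -119/64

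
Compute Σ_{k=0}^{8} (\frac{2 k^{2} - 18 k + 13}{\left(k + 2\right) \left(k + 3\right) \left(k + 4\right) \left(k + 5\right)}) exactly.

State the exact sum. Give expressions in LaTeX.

Σ = 57/1144

Ratio r(k) = -(k + 2)*(18*k - 2*(k + 1)**2 + 5)/((k + 6)*(2*k**2 - 18*k + 13)).
Factor: A=k + 2; B=k + 6; C=k**2 - 9*k + 13/2.
f must satisfy (k + 2)·f(k+1) − (k + 5)·f(k) = k**2 - 9*k + 13/2.
Bound: deg f ≤ 3.
Solve for f: f(k) = k*(k**2 - 7*k + 58)/16 (degree 3 ≤ 3).
Certificate R = B(k−1)f/C = k*(k + 5)*(k**2 - 7*k + 58)/(8*(2*k**2 - 18*k + 13)) gives s_k = k*(k**2 - 7*k + 58)/(8*(k + 2)*(k + 3)*(k + 4)).
s_(k+1) − s_k = (2*k**2 - 18*k + 13)/(k**4 + 14*k**3 + 71*k**2 + 154*k + 120) = t_k.
Telescoping: Σ = s_(9) − s_(0) = 57/1144 − (0) = 57/1144.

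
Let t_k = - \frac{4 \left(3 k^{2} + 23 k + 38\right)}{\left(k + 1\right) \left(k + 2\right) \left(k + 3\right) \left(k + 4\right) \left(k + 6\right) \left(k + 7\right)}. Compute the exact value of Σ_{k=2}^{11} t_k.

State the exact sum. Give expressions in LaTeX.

Σ = -113/3510

t_(k+1)/t_k = (k + 1)*(k + 6)*(23*k + 3*(k + 1)**2 + 61)/((k + 5)*(k + 8)*(3*k**2 + 23*k + 38)).
Take A(k)=k + 1, B(k)=k + 8, C(k)=k**3 + 38*k**2/3 + 51*k + 190/3.
Set up (k + 1)·f(k+1) − (k + 7)·f(k) − (k**3 + 38*k**2/3 + 51*k + 190/3) = 0.
From deg A=1, deg B=1, deg C=3: d=6.
Match coefficients ⇒ f(k) = k*(k + 2)*(k + 4)*(k + 5)*(k**2 + 10*k + 27)/54.
Get s_k = R·t_k = 2*k*(-k**2 - 10*k - 27)/(9*(k**3 + 10*k**2 + 27*k + 18)) with R(k) = B(k−1)f(k)/C(k) = k*(k + 2)*(k + 4)*(k + 7)*(k**2 + 10*k + 27)/(18*(3*k**2 + 23*k + 38)).
Δs = 4*(-3*k**2 - 23*k - 38)/(k**6 + 23*k**5 + 207*k**4 + 925*k**3 + 2144*k**2 + 2412*k + 1008), as required.
Σ_(k=2)^(11) t_k = s_(12) − s_(2) = -388/1755 − (-17/90) = -113/3510.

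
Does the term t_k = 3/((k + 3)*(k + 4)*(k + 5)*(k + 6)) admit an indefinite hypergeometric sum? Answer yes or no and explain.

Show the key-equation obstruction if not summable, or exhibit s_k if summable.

Yes. s_k = k*(k**2 + 12*k + 47)/(60*(k + 3)*(k + 4)*(k + 5)).

Ratio r(k) = (k + 3)/(k + 7).
Gosper form: A/B · C(k+1)/C(k) with A=k + 3, B=k + 7, C=1.
Need (k + 3)·f(k+1) − (k + 6)·f(k) = 1.
deg f ≤ 3 (via 1,1,0).
A polynomial solution: f(k) = k*(k**2 + 12*k + 47)/180.
Get s_k = R·t_k = k*(k**2 + 12*k + 47)/(60*(k + 3)*(k + 4)*(k + 5)) with R(k) = B(k−1)f(k)/C(k) = k*(k + 6)*(k**2 + 12*k + 47)/180.
Δs = 3/(k**4 + 18*k**3 + 119*k**2 + 342*k + 360), as required.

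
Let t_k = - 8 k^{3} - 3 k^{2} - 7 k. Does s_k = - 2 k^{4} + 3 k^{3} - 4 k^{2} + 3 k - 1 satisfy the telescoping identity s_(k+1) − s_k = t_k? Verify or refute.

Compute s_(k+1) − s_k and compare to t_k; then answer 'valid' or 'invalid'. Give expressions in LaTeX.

valid; difference matches t_k

s_(k+1) = -2*k**4 - 5*k**3 - 7*k**2 - 4*k - 1
s_(k+1) − s_k = k*(-8*k**2 - 3*k - 7)
(s_(k+1) − s_k) − t_k = 0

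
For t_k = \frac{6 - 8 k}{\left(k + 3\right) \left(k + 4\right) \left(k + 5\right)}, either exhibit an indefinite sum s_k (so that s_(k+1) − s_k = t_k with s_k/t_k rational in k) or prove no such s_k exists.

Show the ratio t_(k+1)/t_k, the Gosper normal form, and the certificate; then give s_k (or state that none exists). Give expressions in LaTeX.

t_(k+1)/t_k = (k + 3)*(4*k + 1)/((k + 6)*(4*k - 3)).
A = k + 3, B = k + 6, C = k - 3/4.
Need (k + 3)·f(k+1) − (k + 5)·f(k) = k - 3/4.
deg f ≤ 2 (via 1,1,1).
Solving with deg f ≤ 2: f(k) = k*(3*k - 11)/32.
Get s_k = R·t_k = -k*(3*k - 11)/(4*(k + 3)*(k + 4)) with R(k) = B(k−1)f(k)/C(k) = k*(k + 5)*(3*k - 11)/(8*(4*k - 3)).
s_(k+1) − s_k = 2*(3 - 4*k)/(k**3 + 12*k**2 + 47*k + 60) = t_k.

s_k = - \frac{k \left(3 k - 11\right)}{4 \left(k + 3\right) \left(k + 4\right)}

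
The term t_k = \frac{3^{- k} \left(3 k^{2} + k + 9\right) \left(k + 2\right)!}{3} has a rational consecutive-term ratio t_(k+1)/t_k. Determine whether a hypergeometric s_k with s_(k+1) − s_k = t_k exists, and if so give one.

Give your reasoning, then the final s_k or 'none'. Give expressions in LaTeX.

s_k = 3^{- k} \left(3 k - 2\right) \left(k + 2\right)!

Compute t_(k+1)/t_k: get (k + 3)*(k + 3*(k + 1)**2 + 10)/(3*(3*k**2 + k + 9)).
A = k/3 + 1, B = 1, C = k**2 + k/3 + 3.
Need (k/3 + 1)·f(k+1) − (1)·f(k) = k**2 + k/3 + 3.
Bound: deg f ≤ 1.
A polynomial solution: f(k) = 3*k - 2.
Certificate R = B(k−1)f/C = 3*(3*k - 2)/(3*k**2 + k + 9) gives s_k = (3*k - 2)*factorial(k + 2)/3**k.
Check: Δs_k = (3*k**2 + k + 9)*factorial(k + 2)/(3*3**k). ✓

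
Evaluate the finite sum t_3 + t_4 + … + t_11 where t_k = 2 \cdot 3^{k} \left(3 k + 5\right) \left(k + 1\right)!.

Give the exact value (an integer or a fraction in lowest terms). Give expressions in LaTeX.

Σ = 6618588321944304

Compute t_(k+1)/t_k: get 3*(k + 2)*(3*k + 8)/(3*k + 5).
So A=3*k + 6 and B=1, with C=k + 5/3.
Set up (3*k + 6)·f(k+1) − (1)·f(k) − (k + 5/3) = 0.
d = 0 from the (1,0,1) case.
Coefficient equations give f(k) = 1/3.
R(k) = B(k−1)·f(k)/C(k) = 1/(3*k + 5); s_k = R·t_k = 2*3**k*factorial(k + 1).
s_(k+1) − s_k = 2*3**k*(3*k + 5)*factorial(k + 1) = t_k.
Telescoping: Σ = s_(12) − s_(3) = 6618588321945600 − (1296) = 6618588321944304.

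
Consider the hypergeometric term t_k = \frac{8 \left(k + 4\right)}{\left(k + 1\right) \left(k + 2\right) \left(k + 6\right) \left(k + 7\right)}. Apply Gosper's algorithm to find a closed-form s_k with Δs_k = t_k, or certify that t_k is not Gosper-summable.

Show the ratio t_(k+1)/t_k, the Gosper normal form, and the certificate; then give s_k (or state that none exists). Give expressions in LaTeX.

t_(k+1)/t_k = (k + 1)*(k + 5)*(k + 6)/((k + 3)*(k + 4)*(k + 8)).
A = k + 1, B = k + 8, C = k**4 + 16*k**3 + 95*k**2 + 248*k + 240.
Key eq: (k + 1)·f(k+1) = (k + 7)·f(k) + (k**4 + 16*k**3 + 95*k**2 + 248*k + 240).
d = 6 from the (1,1,4) case.
A polynomial solution: f(k) = k*(k + 2)*(k + 3)*(k + 4)*(k + 5)*(k + 7)/12.
So s_k = (B(k−1)f/C)·t_k = (k*(k + 2)*(k + 7)**2/(12*(k + 4)))·t_k = 2*k*(k + 7)/(3*(k**2 + 7*k + 6)).
s_(k+1) − s_k = 8*(k + 4)/(k**4 + 16*k**3 + 83*k**2 + 152*k + 84) = t_k.

s_k = \frac{2 k \left(k + 7\right)}{3 \left(k^{2} + 7 k + 6\right)}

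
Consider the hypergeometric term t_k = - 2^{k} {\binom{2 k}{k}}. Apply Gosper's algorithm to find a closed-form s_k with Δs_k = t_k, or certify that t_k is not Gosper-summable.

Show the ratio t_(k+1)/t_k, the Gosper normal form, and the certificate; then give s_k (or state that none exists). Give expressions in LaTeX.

Compute t_(k+1)/t_k: get 4*(2*k + 1)/(k + 1).
So A=8*k + 4 and B=k + 1, with C=1.
Solve (8*k + 4)·f(k+1) − (k)·f(k) = 1.
deg f ≤ -1 (via 1,1,0).
deg f ≤ -1 is impossible — no certificate.

none (Gosper's algorithm certifies no s_k)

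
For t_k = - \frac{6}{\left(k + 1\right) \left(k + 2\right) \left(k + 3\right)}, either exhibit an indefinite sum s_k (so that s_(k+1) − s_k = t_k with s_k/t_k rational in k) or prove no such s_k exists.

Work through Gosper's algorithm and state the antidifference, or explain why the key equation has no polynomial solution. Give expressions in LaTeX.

s_k = \frac{3 k \left(- k - 3\right)}{2 \left(k + 1\right) \left(k + 2\right)}

Ratio r(k) = (k + 1)/(k + 4).
Gosper form: A/B · C(k+1)/C(k) with A=k + 1, B=k + 4, C=1.
Key eq: (k + 1)·f(k+1) = (k + 3)·f(k) + (1).
deg f ≤ 2 (via 1,1,0).
A polynomial solution: f(k) = k*(k + 3)/4.
Certificate R = B(k−1)f/C = k*(k + 3)**2/4 gives s_k = 3*k*(-k - 3)/(2*(k + 1)*(k + 2)).
Verify: -6/(k**3 + 6*k**2 + 11*k + 6) matches t_k.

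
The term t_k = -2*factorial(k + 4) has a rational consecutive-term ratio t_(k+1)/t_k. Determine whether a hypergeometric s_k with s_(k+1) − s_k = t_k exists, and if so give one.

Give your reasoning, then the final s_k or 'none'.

none (Gosper's algorithm certifies no s_k)

The ratio is k + 5.
Take A(k)=k + 5, B(k)=1, C(k)=1.
f must satisfy (k + 5)·f(k+1) − (1)·f(k) = 1.
Degrees (1,0,0) ⇒ d ≤ -1.
Bound -1 < 0, so the key equation has no polynomial solution.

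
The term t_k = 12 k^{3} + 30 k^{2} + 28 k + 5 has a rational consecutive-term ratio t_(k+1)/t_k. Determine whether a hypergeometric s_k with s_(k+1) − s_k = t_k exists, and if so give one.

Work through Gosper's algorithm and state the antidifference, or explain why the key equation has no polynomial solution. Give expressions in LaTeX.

s_k = k \left(3 k^{3} + 4 k^{2} + 2 k - 4\right)

t_(k+1)/t_k = (12*k**3 + 66*k**2 + 124*k + 75)/(12*k**3 + 30*k**2 + 28*k + 5).
So A=1 and B=1, with C=k**3 + 5*k**2/2 + 7*k/3 + 5/12.
Key eq: (1)·f(k+1) = (1)·f(k) + (k**3 + 5*k**2/2 + 7*k/3 + 5/12).
d = 4 from the (0,0,3) case.
Match coefficients ⇒ f(k) = k*(3*k - 2)*(k**2 + 2*k + 2)/12.
Then R = B(k−1)f/C = k*(3*k - 2)*(k**2 + 2*k + 2)/(12*k**3 + 30*k**2 + 28*k + 5), so s_k = R(k)·t_k = k*(3*k**3 + 4*k**2 + 2*k - 4).
Δs = 12*k**3 + 30*k**2 + 28*k + 5, as required.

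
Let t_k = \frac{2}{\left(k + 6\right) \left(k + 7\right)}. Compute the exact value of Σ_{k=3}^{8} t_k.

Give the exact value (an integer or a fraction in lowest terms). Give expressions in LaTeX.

Ratio r(k) = (k + 6)/(k + 8).
A = k + 6, B = k + 8, C = 1.
Need (k + 6)·f(k+1) − (k + 7)·f(k) = 1.
From deg A=1, deg B=1, deg C=0: d=1.
A polynomial solution: f(k) = k/6.
So s_k = (B(k−1)f/C)·t_k = (k*(k + 7)/6)·t_k = k/(3*(k + 6)).
s_(k+1) − s_k = 2/(k**2 + 13*k + 42) = t_k.
Evaluate s at k=9 and k=3: 1/5 and 1/9; difference 4/45.

Σ = 4/45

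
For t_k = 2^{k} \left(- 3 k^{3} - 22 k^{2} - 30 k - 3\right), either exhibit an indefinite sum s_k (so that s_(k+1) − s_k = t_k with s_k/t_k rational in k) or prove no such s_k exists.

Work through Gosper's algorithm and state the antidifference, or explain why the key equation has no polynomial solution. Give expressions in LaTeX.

r(k) = 2*(3*k**3 + 31*k**2 + 83*k + 58)/(3*k**3 + 22*k**2 + 30*k + 3) after simplifying.
Factor: A=2; B=1; C=k**3 + 22*k**2/3 + 10*k + 1.
f must satisfy (2)·f(k+1) − (1)·f(k) = k**3 + 22*k**2/3 + 10*k + 1.
d = 3 from the (0,0,3) case.
Solving with deg f ≤ 3: f(k) = (k - 1)*(3*k**2 + 7*k + 3)/3.
So s_k = (B(k−1)f/C)·t_k = ((k - 1)*(3*k**2 + 7*k + 3)/(3*k**3 + 22*k**2 + 30*k + 3))·t_k = 2**k*(-3*k**3 - 4*k**2 + 4*k + 3).
s_(k+1) − s_k = 2**k*(-3*k**3 - 22*k**2 - 30*k - 3) = t_k.

s_k = 2^{k} \left(- 3 k^{3} - 4 k^{2} + 4 k + 3\right)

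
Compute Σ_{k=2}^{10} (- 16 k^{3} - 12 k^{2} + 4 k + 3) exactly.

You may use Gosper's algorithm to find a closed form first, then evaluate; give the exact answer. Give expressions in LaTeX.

Σ = -52749

The ratio is (8*k**2 + 26*k + 21)/(8*k**2 + 2*k - 3).
So A=1 and B=1, with C=k**3 + 3*k**2/4 - k/4 - 3/16.
Set up (1)·f(k+1) − (1)·f(k) − (k**3 + 3*k**2/4 - k/4 - 3/16) = 0.
From deg A=0, deg B=0, deg C=3: d=4.
Coefficient equations give f(k) = k*(4*k**3 - 4*k**2 - 4*k + 1)/16.
R(k) = B(k−1)·f(k)/C(k) = k*(4*k**3 - 4*k**2 - 4*k + 1)/((2*k - 1)*(2*k + 1)*(4*k + 3)); s_k = R·t_k = k*(-4*k**3 + 4*k**2 + 4*k - 1).
Verify: -16*k**3 - 12*k**2 + 4*k + 3 matches t_k.
Telescoping: Σ = s_(11) − s_(2) = -52767 − (-18) = -52749.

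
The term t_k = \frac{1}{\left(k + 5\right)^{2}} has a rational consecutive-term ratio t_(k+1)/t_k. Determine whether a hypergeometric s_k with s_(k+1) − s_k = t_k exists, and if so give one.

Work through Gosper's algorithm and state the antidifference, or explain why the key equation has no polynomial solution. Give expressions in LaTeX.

Step 1: r(k) = (k + 5)**2/(k + 6)**2.
A = k**2 + 10*k + 25, B = k**2 + 12*k + 36, C = 1.
Need (k**2 + 10*k + 25)·f(k+1) − (k**2 + 10*k + 25)·f(k) = 1.
Degrees (2,2,0) ⇒ d ≤ 0.
f = c0 ⇒ A·f(k+1) − B(k−1)·f(k) − C = -1. The system {-1 = 0} is inconsistent; no antidifference.

none (Gosper's algorithm certifies no s_k)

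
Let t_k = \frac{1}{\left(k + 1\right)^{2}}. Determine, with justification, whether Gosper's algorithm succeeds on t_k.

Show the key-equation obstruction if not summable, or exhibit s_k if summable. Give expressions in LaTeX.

No — key equation has no polynomial f.

t_(k+1)/t_k = (k + 1)**2/(k + 2)**2.
Take A(k)=k**2 + 2*k + 1, B(k)=k**2 + 4*k + 4, C(k)=1.
Key eq: (k**2 + 2*k + 1)·f(k+1) = (k**2 + 2*k + 1)·f(k) + (1).
Bound: deg f ≤ 0.
Generic f = c0 gives residual -1; -1 = 0 cannot hold, so t_k is not Gosper-summable.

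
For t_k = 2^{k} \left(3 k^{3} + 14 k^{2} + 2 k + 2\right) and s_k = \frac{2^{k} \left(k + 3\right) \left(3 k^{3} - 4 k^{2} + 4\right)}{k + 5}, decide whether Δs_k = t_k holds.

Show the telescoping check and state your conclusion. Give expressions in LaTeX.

Invalid: residual \frac{2^{k + 1} \left(- 3 k^{4} - 26 k^{3} - 76 k^{2} - 12 k - 6\right)}{k^{2} + 11 k + 30} ≠ 0.

s_(k+1) = 2**(k + 1)*(k + 4)*(3*(k + 1)**3 - 4*(k + 1)**2 + 4)/(k + 6)
s_(k+1) − s_k = 2**k*(3*k**5 + 41*k**4 + 194*k**3 + 292*k**2 + 58*k + 48)/(k**2 + 11*k + 30)
(s_(k+1) − s_k) − t_k = 2**(k + 1)*(-3*k**4 - 26*k**3 - 76*k**2 - 12*k - 6)/(k**2 + 11*k + 30)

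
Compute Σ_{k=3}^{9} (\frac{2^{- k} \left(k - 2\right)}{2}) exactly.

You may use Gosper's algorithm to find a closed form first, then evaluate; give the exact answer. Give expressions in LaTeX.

The ratio is (k - 1)/(2*(k - 2)).
So A=1/2 and B=1, with C=k - 2.
Solve (1/2)·f(k+1) − (1)·f(k) = k - 2.
deg f ≤ 1 (via 0,0,1).
Coefficient equations give f(k) = -2*(k - 1).
Then R = B(k−1)f/C = -2*(k - 1)/(k - 2), so s_k = R(k)·t_k = (1 - k)/2**k.
Verify: (k - 2)/(2*2**k) matches t_k.
Evaluate s at k=10 and k=3: -9/1024 and -1/4; difference 247/1024.

Σ = 247/1024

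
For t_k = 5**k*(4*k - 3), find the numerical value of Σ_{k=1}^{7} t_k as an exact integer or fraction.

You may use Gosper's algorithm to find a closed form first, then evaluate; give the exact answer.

Σ = 2343755

Ratio r(k) = 5*(4*k + 1)/(4*k - 3).
Take A(k)=5, B(k)=1, C(k)=k - 3/4.
Need (5)·f(k+1) − (1)·f(k) = k - 3/4.
From deg A=0, deg B=0, deg C=1: d=1.
Match coefficients ⇒ f(k) = (k - 2)/4.
Get s_k = R·t_k = 5**k*(k - 2) with R(k) = B(k−1)f(k)/C(k) = (k - 2)/(4*k - 3).
Verify: 5**k*(4*k - 3) matches t_k.
Evaluate s at k=8 and k=1: 2343750 and -5; difference 2343755.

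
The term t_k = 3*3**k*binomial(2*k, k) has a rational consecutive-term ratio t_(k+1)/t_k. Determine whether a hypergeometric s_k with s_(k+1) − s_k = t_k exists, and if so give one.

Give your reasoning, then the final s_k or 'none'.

not Gosper-summable; s_k does not exist

Step 1: r(k) = 6*(2*k + 1)/(k + 1).
Normal form (A,B,C) = (12*k + 6, k + 1, 1).
f must satisfy (12*k + 6)·f(k+1) − (k)·f(k) = 1.
Bound: deg f ≤ -1.
d = -1 < 0 ⇒ no nonzero polynomial f; not summable.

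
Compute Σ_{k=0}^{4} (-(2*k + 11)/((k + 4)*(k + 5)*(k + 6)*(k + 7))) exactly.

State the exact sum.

Σ = -25/792

The ratio is (k + 4)*(2*k + 13)/((k + 8)*(2*k + 11)).
Gosper form: A/B · C(k+1)/C(k) with A=k + 4, B=k + 8, C=k + 11/2.
Set up (k + 4)·f(k+1) − (k + 7)·f(k) − (k + 11/2) = 0.
Degrees (1,1,1) ⇒ d ≤ 3.
Solving with deg f ≤ 3: f(k) = k*(k + 5)*(k + 10)/48.
R(k) = B(k−1)·f(k)/C(k) = k*(k + 5)*(k + 7)*(k + 10)/(24*(2*k + 11)); s_k = R·t_k = k*(-k - 10)/(24*(k**2 + 10*k + 24)).
s_(k+1) − s_k = (-2*k - 11)/(k**4 + 22*k**3 + 179*k**2 + 638*k + 840) = t_k.
Telescoping: Σ = s_(5) − s_(0) = -25/792 − (0) = -25/792.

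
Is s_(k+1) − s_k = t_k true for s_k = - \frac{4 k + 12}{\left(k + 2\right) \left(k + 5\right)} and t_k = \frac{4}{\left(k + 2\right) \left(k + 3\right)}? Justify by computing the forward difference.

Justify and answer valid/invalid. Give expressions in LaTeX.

s_(k+1) = 4*(-k - 4)/((k + 3)*(k + 6))
s_(k+1) − s_k = 4*(k**2 + 7*k + 14)/(k**4 + 16*k**3 + 91*k**2 + 216*k + 180)
(s_(k+1) − s_k) − t_k = 16*(-k - 4)/(k**4 + 16*k**3 + 91*k**2 + 216*k + 180)

Invalid: residual \frac{16 \left(- k - 4\right)}{k^{4} + 16 k^{3} + 91 k^{2} + 216 k + 180} ≠ 0.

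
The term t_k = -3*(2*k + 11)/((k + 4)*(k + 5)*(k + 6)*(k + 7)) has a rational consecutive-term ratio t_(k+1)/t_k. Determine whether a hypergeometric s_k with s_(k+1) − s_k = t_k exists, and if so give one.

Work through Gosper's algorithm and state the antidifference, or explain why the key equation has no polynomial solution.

t_(k+1)/t_k = (k + 4)*(2*k + 13)/((k + 8)*(2*k + 11)).
A = k + 4, B = k + 8, C = k + 11/2.
Solve (k + 4)·f(k+1) − (k + 7)·f(k) = k + 11/2.
deg f ≤ 3 (via 1,1,1).
Solving with deg f ≤ 3: f(k) = k*(k + 5)*(k + 10)/48.
Certificate R = B(k−1)f/C = k*(k + 5)*(k + 7)*(k + 10)/(24*(2*k + 11)) gives s_k = k*(-k - 10)/(8*(k**2 + 10*k + 24)).
Verify: 3*(-2*k - 11)/(k**4 + 22*k**3 + 179*k**2 + 638*k + 840) matches t_k.

s_k = k*(-k - 10)/(8*(k**2 + 10*k + 24))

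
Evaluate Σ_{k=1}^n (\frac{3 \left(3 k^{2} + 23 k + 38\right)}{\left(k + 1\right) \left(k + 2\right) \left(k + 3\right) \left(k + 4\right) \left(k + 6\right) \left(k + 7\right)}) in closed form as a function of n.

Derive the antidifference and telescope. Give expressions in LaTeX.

S(n) = \frac{3 n \left(n^{2} + 13 n + 50\right)}{56 \left(n^{3} + 13 n^{2} + 50 n + 56\right)}

Compute t_(k+1)/t_k: get (k + 1)*(k + 6)*(23*k + 3*(k + 1)**2 + 61)/((k + 5)*(k + 8)*(3*k**2 + 23*k + 38)).
So A=k + 1 and B=k + 8, with C=k**3 + 38*k**2/3 + 51*k + 190/3.
Key eq: (k + 1)·f(k+1) = (k + 7)·f(k) + (k**3 + 38*k**2/3 + 51*k + 190/3).
deg f ≤ 6 (via 1,1,3).
A polynomial solution: f(k) = k*(k + 2)*(k + 4)*(k + 5)*(k**2 + 10*k + 27)/54.
Certificate R = B(k−1)f/C = k*(k + 2)*(k + 4)*(k + 7)*(k**2 + 10*k + 27)/(18*(3*k**2 + 23*k + 38)) gives s_k = k*(k**2 + 10*k + 27)/(6*(k**3 + 10*k**2 + 27*k + 18)).
Δs = 3*(3*k**2 + 23*k + 38)/(k**6 + 23*k**5 + 207*k**4 + 925*k**3 + 2144*k**2 + 2412*k + 1008), as required.
Evaluate: s_(n+1) = (n**3 + 13*n**2 + 50*n + 38)/(6*(n**3 + 13*n**2 + 50*n + 56)); subtract s_(1) = 19/168 ⇒ S(n) = 3*n*(n**2 + 13*n + 50)/(56*(n**3 + 13*n**2 + 50*n + 56)).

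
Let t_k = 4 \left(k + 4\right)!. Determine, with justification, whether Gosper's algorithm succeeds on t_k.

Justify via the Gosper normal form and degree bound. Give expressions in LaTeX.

No — t_k has no hypergeometric antidifference.

The ratio is k + 5.
Normal form (A,B,C) = (k + 5, 1, 1).
Solve (k + 5)·f(k+1) − (1)·f(k) = 1.
Degrees (1,0,0) ⇒ d ≤ -1.
d = -1 < 0 ⇒ no nonzero polynomial f; not summable.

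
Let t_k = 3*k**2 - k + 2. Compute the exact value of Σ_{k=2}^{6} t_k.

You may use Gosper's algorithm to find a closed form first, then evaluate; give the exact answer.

Σ = 260

Compute t_(k+1)/t_k: get (-k + 3*(k + 1)**2 + 1)/(3*k**2 - k + 2).
Take A(k)=1, B(k)=1, C(k)=k**2 - k/3 + 2/3.
Need (1)·f(k+1) − (1)·f(k) = k**2 - k/3 + 2/3.
Bound: deg f ≤ 3.
A polynomial solution: f(k) = k*(k**2 - 2*k + 3)/3.
Get s_k = R·t_k = k*(k**2 - 2*k + 3) with R(k) = B(k−1)f(k)/C(k) = k*(k**2 - 2*k + 3)/(3*k**2 - k + 2).
Check: Δs_k = 3*k**2 - k + 2. ✓
Evaluate s at k=7 and k=2: 266 and 6; difference 260.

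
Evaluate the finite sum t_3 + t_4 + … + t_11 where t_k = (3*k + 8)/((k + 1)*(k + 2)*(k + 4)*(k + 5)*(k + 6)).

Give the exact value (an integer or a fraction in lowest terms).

Step 1: r(k) = (k + 1)*(k + 4)*(3*k + 11)/((k + 3)*(k + 7)*(3*k + 8)).
Factor: A=k + 1; B=k + 7; C=k**2 + 17*k/3 + 8.
f must satisfy (k + 1)·f(k+1) − (k + 6)·f(k) = k**2 + 17*k/3 + 8.
Bound: deg f ≤ 5.
Match coefficients ⇒ f(k) = k*(k + 2)*(k + 3)*(k**2 + 10*k + 29)/60.
R(k) = B(k−1)·f(k)/C(k) = k*(k + 2)*(k + 6)*(k**2 + 10*k + 29)/(20*(3*k + 8)); s_k = R·t_k = k*(k**2 + 10*k + 29)/(20*(k**3 + 10*k**2 + 29*k + 20)).
Δs = (3*k + 8)/(k**5 + 18*k**4 + 121*k**3 + 372*k**2 + 508*k + 240), as required.
Evaluate s at k=12 and k=3: 879/17680 and 51/1120; difference 207/49504.

Σ = 207/49504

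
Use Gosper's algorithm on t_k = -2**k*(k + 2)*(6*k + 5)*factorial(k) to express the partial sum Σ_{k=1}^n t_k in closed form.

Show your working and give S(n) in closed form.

S(n) = -6*2**n*n**2*factorial(n) - 20*2**n*n*factorial(n) - 14*2**n*factorial(n) + 14

The ratio is 2*(k + 1)*(k + 3)*(6*k + 11)/((k + 2)*(6*k + 5)).
Normal form (A,B,C) = (2*k + 2, 1, k**2 + 17*k/6 + 5/3).
Need (2*k + 2)·f(k+1) − (1)·f(k) = k**2 + 17*k/6 + 5/3.
Degrees (1,0,2) ⇒ d ≤ 1.
Solve for f: f(k) = (3*k + 4)/6 (degree 1 ≤ 1).
Get s_k = R·t_k = -2**k*(3*k + 4)*factorial(k) with R(k) = B(k−1)f(k)/C(k) = (3*k + 4)/((k + 2)*(6*k + 5)).
Verify: -2**k*(k + 2)*(6*k + 5)*factorial(k) matches t_k.
s_(n+1) = -2**(n + 1)*(3*n + 7)*factorial(n + 1) and s_(1) = -14, so S(n) = -6*2**n*n**2*factorial(n) - 20*2**n*n*factorial(n) - 14*2**n*factorial(n) + 14.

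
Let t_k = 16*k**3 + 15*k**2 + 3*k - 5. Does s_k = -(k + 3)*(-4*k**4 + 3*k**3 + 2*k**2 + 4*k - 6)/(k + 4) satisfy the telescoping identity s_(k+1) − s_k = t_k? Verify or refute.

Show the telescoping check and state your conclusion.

Invalid: residual (-12*k**4 - 82*k**3 - 65*k**2 - 11*k + 26)/(k**2 + 9*k + 20) ≠ 0.

s_(k+1) = (4*k**5 + 29*k**4 + 65*k**3 + 51*k**2 - 3*k + 4)/(k + 5)
s_(k+1) − s_k = (16*k**5 + 147*k**4 + 376*k**3 + 257*k**2 + 4*k - 74)/(k**2 + 9*k + 20)
(s_(k+1) − s_k) − t_k = (-12*k**4 - 82*k**3 - 65*k**2 - 11*k + 26)/(k**2 + 9*k + 20)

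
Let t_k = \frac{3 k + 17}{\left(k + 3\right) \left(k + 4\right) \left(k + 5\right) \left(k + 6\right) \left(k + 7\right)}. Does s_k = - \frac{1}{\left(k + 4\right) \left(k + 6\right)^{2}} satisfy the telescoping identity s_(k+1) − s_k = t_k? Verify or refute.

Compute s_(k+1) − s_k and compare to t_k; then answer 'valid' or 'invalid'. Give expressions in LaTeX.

Invalid: residual \frac{3 \left(- 4 k^{2} - 47 k - 137\right)}{k^{7} + 38 k^{6} + 612 k^{5} + 5410 k^{4} + 28319 k^{3} + 87672 k^{2} + 148428 k + 105840} ≠ 0.

s_(k+1) = -1/((k + 5)*(k + 7)**2)
s_(k+1) − s_k = -1/((k + 5)*(k + 7)**2) + 1/((k + 4)*(k + 6)**2)
(s_(k+1) − s_k) − t_k = 3*(-4*k**2 - 47*k - 137)/(k**7 + 38*k**6 + 612*k**5 + 5410*k**4 + 28319*k**3 + 87672*k**2 + 148428*k + 105840)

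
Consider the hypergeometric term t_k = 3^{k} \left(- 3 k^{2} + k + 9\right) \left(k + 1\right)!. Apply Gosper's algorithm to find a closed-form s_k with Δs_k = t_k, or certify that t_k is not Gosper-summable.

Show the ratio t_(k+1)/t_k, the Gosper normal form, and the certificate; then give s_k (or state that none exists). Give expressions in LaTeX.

Step 1: r(k) = 3*(k + 2)*(k - 3*(k + 1)**2 + 10)/(-3*k**2 + k + 9).
A = 3*k + 6, B = 1, C = k**2 - k/3 - 3.
Key eq: (3*k + 6)·f(k+1) = (1)·f(k) + (k**2 - k/3 - 3).
Bound: deg f ≤ 1.
A polynomial solution: f(k) = (k - 3)/3.
Get s_k = R·t_k = -3**k*(k - 3)*factorial(k + 1) with R(k) = B(k−1)f(k)/C(k) = (k - 3)/(3*k**2 - k - 9).
Δs = 3**k*(-3*k**2 + k + 9)*factorial(k + 1), as required.

s_k = - 3^{k} \left(k - 3\right) \left(k + 1\right)!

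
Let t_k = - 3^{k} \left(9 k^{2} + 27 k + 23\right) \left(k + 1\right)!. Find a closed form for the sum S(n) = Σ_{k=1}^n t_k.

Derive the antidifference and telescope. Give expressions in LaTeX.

Ratio r(k) = 3*(9*k**3 + 63*k**2 + 149*k + 118)/(9*k**2 + 27*k + 23).
Gosper form: A/B · C(k+1)/C(k) with A=3*k + 6, B=1, C=k**2 + 3*k + 23/9.
Need (3*k + 6)·f(k+1) − (1)·f(k) = k**2 + 3*k + 23/9.
Bound: deg f ≤ 1.
Coefficient equations give f(k) = (3*k + 1)/9.
Certificate R = B(k−1)f/C = (3*k + 1)/(9*k**2 + 27*k + 23) gives s_k = -3**k*(3*k + 1)*factorial(k + 1).
Check: Δs_k = -3**k*(9*k**2 + 27*k + 23)*factorial(k + 1). ✓
Evaluate: s_(n+1) = -3**(n + 1)*(3*n + 4)*factorial(n + 2); subtract s_(1) = -24 ⇒ S(n) = -9*3**n*n*factorial(n + 2) - 12*3**n*factorial(n + 2) + 24.

S(n) = - 9 \cdot 3^{n} n \left(n + 2\right)! - 12 \cdot 3^{n} \left(n + 2\right)! + 24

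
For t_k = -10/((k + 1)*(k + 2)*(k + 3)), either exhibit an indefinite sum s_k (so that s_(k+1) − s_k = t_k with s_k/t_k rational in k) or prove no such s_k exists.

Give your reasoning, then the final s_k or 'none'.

s_k = 5*k*(-k - 3)/(2*(k + 1)*(k + 2))

Compute t_(k+1)/t_k: get (k + 1)/(k + 4).
Factor: A=k + 1; B=k + 4; C=1.
Set up (k + 1)·f(k+1) − (k + 3)·f(k) − (1) = 0.
Bound: deg f ≤ 2.
Match coefficients ⇒ f(k) = k*(k + 3)/4.
Certificate R = B(k−1)f/C = k*(k + 3)**2/4 gives s_k = 5*k*(-k - 3)/(2*(k + 1)*(k + 2)).
Check: Δs_k = -10/(k**3 + 6*k**2 + 11*k + 6). ✓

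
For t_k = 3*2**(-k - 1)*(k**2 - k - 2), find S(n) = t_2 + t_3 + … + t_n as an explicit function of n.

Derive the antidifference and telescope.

Step 1: r(k) = (k**2 + k - 2)/(2*(k**2 - k - 2)).
Gosper form: A/B · C(k+1)/C(k) with A=1/2, B=1, C=k**2 - k - 2.
Set up (1/2)·f(k+1) − (1)·f(k) − (k**2 - k - 2) = 0.
deg f ≤ 2 (via 0,0,2).
Coefficient equations give f(k) = -2*k*(k + 1).
Certificate R = B(k−1)f/C = -2*k/(k - 2) gives s_k = 3*k*(-k - 1)/2**k.
Δs = 3*(k - 2)*(k + 1)/(2*2**k), as required.
Σ_(k=2)^n t_k = s_(n+1) − s_(2) = (3*2**(-n - 1)*(-n**2 - 3*n - 2)) − (-9/2), i.e. 3*2**(-n - 1)*(3*2**n - n**2 - 3*n - 2).

S(n) = 3*2**(-n - 1)*(3*2**n - n**2 - 3*n - 2)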